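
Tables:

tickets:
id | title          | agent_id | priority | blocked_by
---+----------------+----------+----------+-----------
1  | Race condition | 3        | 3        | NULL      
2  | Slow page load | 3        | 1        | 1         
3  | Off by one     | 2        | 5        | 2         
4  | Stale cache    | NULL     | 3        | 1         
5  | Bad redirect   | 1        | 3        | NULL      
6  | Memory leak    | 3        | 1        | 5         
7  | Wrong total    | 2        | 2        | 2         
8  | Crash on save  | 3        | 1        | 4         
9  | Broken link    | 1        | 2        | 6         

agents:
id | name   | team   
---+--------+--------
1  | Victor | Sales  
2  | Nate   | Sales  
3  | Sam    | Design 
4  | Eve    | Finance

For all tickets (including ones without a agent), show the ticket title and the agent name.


LEFT JOIN keeps every row from tickets (the left table); where agent_id has no match in agents, the agent columns become NULL. Walk through each ticket:
  - ticket 1 (Race condition): agent_id=3 -> matches Sam
  - ticket 2 (Slow page load): agent_id=3 -> matches Sam
  - ticket 3 (Off by one): agent_id=2 -> matches Nate
  - ticket 4 (Stale cache): agent_id=NULL, no match -> kept with NULL
  - ticket 5 (Bad redirect): agent_id=1 -> matches Victor
  - ticket 6 (Memory leak): agent_id=3 -> matches Sam
  - ticket 7 (Wrong total): agent_id=2 -> matches Nate
  - ticket 8 (Crash on save): agent_id=3 -> matches Sam
  - ticket 9 (Broken link): agent_id=1 -> matches Victor
All 9 rows appear; 1 has NULL agent.

SQL:
SELECT a.title, b.name AS agent
FROM tickets a
LEFT JOIN agents b ON a.agent_id = b.id

Result:
title          | agent 
---------------+-------
Race condition | Sam   
Slow page load | Sam   
Off by one     | Nate  
Stale cache    | NULL  
Bad redirect   | Victor
Memory leak    | Sam   
Wrong total    | Nate  
Crash on save  | Sam   
Broken link    | Victor


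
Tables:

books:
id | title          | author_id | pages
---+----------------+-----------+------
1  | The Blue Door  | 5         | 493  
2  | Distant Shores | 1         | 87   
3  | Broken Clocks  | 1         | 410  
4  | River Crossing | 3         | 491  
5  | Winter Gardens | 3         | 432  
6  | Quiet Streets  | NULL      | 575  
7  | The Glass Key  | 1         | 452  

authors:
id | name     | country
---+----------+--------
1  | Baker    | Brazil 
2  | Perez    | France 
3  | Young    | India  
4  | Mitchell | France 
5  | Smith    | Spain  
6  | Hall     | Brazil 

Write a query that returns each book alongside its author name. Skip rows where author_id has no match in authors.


INNER JOIN keeps only books rows whose author_id matches an id in authors. Walk through each book:
  - book 1 (The Blue Door): author_id=5 -> matches Smith
  - book 2 (Distant Shores): author_id=1 -> matches Baker
  - book 3 (Broken Clocks): author_id=1 -> matches Baker
  - book 4 (River Crossing): author_id=3 -> matches Young
  - book 5 (Winter Gardens): author_id=3 -> matches Young
  - book 6 (Quiet Streets): author_id=NULL, no match -> dropped
  - book 7 (The Glass Key): author_id=1 -> matches Baker
So 1 of 7 rows is dropped.

SQL:
SELECT a.title, b.name AS author
FROM books a
INNER JOIN authors b ON a.author_id = b.id

Result:
title          | author
---------------+-------
The Blue Door  | Smith 
Distant Shores | Baker 
Broken Clocks  | Baker 
River Crossing | Young 
Winter Gardens | Young 
The Glass Key  | Baker 


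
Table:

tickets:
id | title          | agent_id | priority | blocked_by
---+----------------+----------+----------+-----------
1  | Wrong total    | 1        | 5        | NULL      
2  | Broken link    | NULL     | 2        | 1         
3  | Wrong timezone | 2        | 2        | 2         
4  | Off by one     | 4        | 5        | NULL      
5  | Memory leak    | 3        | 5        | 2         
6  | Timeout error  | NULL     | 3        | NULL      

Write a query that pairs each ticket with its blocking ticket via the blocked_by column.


This is a self-join: tickets is joined to a second copy of itself, matching each row's blocked_by to another row's id. Use LEFT JOIN so rows with blocked_by=NULL are kept.
  - ticket 1 (Wrong total): blocked_by=NULL -> NULL
  - ticket 2 (Broken link): blocked_by=1 -> Wrong total
  - ticket 3 (Wrong timezone): blocked_by=2 -> Broken link
  - ticket 4 (Off by one): blocked_by=NULL -> NULL
  - ticket 5 (Memory leak): blocked_by=2 -> Broken link
  - ticket 6 (Timeout error): blocked_by=NULL -> NULL

SQL:
SELECT a.title AS item, b.title AS blocked_by
FROM tickets a
LEFT JOIN tickets b ON a.blocked_by = b.id

Result:
item           | blocked_by 
---------------+------------
Wrong total    | NULL       
Broken link    | Wrong total
Wrong timezone | Broken link
Off by one     | NULL       
Memory leak    | Broken link
Timeout error  | NULL       


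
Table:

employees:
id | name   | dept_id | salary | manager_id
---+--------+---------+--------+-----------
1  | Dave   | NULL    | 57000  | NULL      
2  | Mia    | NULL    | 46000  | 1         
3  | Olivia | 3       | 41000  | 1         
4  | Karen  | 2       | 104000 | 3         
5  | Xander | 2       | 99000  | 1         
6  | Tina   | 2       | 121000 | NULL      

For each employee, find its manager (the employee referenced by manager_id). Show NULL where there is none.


This is a self-join: employees is joined to a second copy of itself, matching each row's manager_id to another row's id. Use LEFT JOIN so rows with manager_id=NULL are kept.
  - employee 1 (Dave): manager_id=NULL -> NULL
  - employee 2 (Mia): manager_id=1 -> Dave
  - employee 3 (Olivia): manager_id=1 -> Dave
  - employee 4 (Karen): manager_id=3 -> Olivia
  - employee 5 (Xander): manager_id=1 -> Dave
  - employee 6 (Tina): manager_id=NULL -> NULL

SQL:
SELECT a.name AS item, b.name AS manager
FROM employees a
LEFT JOIN employees b ON a.manager_id = b.id

Result:
item   | manager
-------+--------
Dave   | NULL   
Mia    | Dave   
Olivia | Dave   
Karen  | Olivia 
Xander | Dave   
Tina   | NULL   


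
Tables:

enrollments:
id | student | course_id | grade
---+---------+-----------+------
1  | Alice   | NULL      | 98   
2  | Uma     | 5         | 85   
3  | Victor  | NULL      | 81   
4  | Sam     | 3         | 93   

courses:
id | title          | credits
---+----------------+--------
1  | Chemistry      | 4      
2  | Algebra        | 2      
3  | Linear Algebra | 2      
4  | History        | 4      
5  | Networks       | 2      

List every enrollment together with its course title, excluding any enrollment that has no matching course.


INNER JOIN keeps only enrollments rows whose course_id matches an id in courses. Walk through each enrollment:
  - enrollment 1 (Alice): course_id=NULL, no match -> dropped
  - enrollment 2 (Uma): course_id=5 -> matches Networks
  - enrollment 3 (Victor): course_id=NULL, no match -> dropped
  - enrollment 4 (Sam): course_id=3 -> matches Linear Algebra
So 2 of 4 rows are dropped.

SQL:
SELECT a.student, b.title AS course
FROM enrollments a
INNER JOIN courses b ON a.course_id = b.id

Result:
student | course        
--------+---------------
Uma     | Networks      
Sam     | Linear Algebra


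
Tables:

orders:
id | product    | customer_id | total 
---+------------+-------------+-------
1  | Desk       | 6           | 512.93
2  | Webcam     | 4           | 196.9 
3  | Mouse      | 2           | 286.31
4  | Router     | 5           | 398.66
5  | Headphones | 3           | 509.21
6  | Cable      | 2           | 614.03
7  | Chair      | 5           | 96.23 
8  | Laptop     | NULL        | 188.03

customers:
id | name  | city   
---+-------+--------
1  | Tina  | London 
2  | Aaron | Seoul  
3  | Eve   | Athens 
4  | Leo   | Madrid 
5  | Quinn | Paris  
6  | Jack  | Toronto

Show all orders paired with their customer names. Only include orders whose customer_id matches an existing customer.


INNER JOIN keeps only orders rows whose customer_id matches an id in customers. Walk through each order:
  - order 1 (Desk): customer_id=6 -> matches Jack
  - order 2 (Webcam): customer_id=4 -> matches Leo
  - order 3 (Mouse): customer_id=2 -> matches Aaron
  - order 4 (Router): customer_id=5 -> matches Quinn
  - order 5 (Headphones): customer_id=3 -> matches Eve
  - order 6 (Cable): customer_id=2 -> matches Aaron
  - order 7 (Chair): customer_id=5 -> matches Quinn
  - order 8 (Laptop): customer_id=NULL, no match -> dropped
So 1 of 8 rows is dropped.

SQL:
SELECT a.product, b.name AS customer
FROM orders a
INNER JOIN customers b ON a.customer_id = b.id

Result:
product    | customer
-----------+---------
Desk       | Jack    
Webcam     | Leo     
Mouse      | Aaron   
Router     | Quinn   
Headphones | Eve     
Cable      | Aaron   
Chair      | Quinn   


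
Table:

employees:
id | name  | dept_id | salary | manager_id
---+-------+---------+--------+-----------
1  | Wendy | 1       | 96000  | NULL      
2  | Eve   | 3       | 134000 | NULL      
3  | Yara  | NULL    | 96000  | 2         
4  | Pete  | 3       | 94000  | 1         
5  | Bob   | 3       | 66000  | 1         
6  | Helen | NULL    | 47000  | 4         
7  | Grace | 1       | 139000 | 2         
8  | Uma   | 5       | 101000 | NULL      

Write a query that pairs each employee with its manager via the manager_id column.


This is a self-join: employees is joined to a second copy of itself, matching each row's manager_id to another row's id. Use LEFT JOIN so rows with manager_id=NULL are kept.
  - employee 1 (Wendy): manager_id=NULL -> NULL
  - employee 2 (Eve): manager_id=NULL -> NULL
  - employee 3 (Yara): manager_id=2 -> Eve
  - employee 4 (Pete): manager_id=1 -> Wendy
  - employee 5 (Bob): manager_id=1 -> Wendy
  - employee 6 (Helen): manager_id=4 -> Pete
  - employee 7 (Grace): manager_id=2 -> Eve
  - employee 8 (Uma): manager_id=NULL -> NULL

SQL:
SELECT a.name AS item, b.name AS manager
FROM employees a
LEFT JOIN employees b ON a.manager_id = b.id

Result:
item  | manager
------+--------
Wendy | NULL   
Eve   | NULL   
Yara  | Eve    
Pete  | Wendy  
Bob   | Wendy  
Helen | Pete   
Grace | Eve    
Uma   | NULL   


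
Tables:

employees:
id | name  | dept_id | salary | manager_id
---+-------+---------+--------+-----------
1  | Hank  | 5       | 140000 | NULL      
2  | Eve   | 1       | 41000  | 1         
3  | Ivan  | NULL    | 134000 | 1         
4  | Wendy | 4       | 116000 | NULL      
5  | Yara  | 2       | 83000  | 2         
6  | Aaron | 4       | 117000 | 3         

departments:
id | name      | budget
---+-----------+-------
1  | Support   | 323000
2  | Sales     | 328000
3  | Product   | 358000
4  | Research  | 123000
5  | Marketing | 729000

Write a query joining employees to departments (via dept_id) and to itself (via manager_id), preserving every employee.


Two LEFT JOINs from the same base table employees: one to departments via dept_id, one to employees itself via manager_id. Both are LEFT so every employee is preserved.
Match against departments:
  - employee 1 (Hank): dept_id=5 -> matches Marketing
  - employee 2 (Eve): dept_id=1 -> matches Support
  - employee 3 (Ivan): dept_id=NULL, no match -> kept with NULL
  - employee 4 (Wendy): dept_id=4 -> matches Research
  - employee 5 (Yara): dept_id=2 -> matches Sales
  - employee 6 (Aaron): dept_id=4 -> matches Research
Match against employees (self):
  - employee 1 (Hank): manager_id=NULL -> NULL
  - employee 2 (Eve): manager_id=1 -> Hank
  - employee 3 (Ivan): manager_id=1 -> Hank
  - employee 4 (Wendy): manager_id=NULL -> NULL
  - employee 5 (Yara): manager_id=2 -> Eve
  - employee 6 (Aaron): manager_id=3 -> Ivan

SQL:
SELECT a.name, b.name AS department, c.name AS manager
FROM employees a
LEFT JOIN departments b ON a.dept_id = b.id
LEFT JOIN employees c ON a.manager_id = c.id

Result:
name  | department | manager
------+------------+--------
Hank  | Marketing  | NULL   
Eve   | Support    | Hank   
Ivan  | NULL       | Hank   
Wendy | Research   | NULL   
Yara  | Sales      | Eve    
Aaron | Research   | Ivan   


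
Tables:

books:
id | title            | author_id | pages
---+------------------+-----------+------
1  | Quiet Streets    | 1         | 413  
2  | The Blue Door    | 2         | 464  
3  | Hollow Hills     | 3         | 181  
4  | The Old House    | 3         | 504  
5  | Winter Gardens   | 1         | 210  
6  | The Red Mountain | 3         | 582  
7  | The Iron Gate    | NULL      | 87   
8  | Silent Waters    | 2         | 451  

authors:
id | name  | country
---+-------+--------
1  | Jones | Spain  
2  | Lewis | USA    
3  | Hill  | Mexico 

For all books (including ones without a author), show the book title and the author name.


LEFT JOIN keeps every row from books (the left table); where author_id has no match in authors, the author columns become NULL. Walk through each book:
  - book 1 (Quiet Streets): author_id=1 -> matches Jones
  - book 2 (The Blue Door): author_id=2 -> matches Lewis
  - book 3 (Hollow Hills): author_id=3 -> matches Hill
  - book 4 (The Old House): author_id=3 -> matches Hill
  - book 5 (Winter Gardens): author_id=1 -> matches Jones
  - book 6 (The Red Mountain): author_id=3 -> matches Hill
  - book 7 (The Iron Gate): author_id=NULL, no match -> kept with NULL
  - book 8 (Silent Waters): author_id=2 -> matches Lewis
All 8 rows appear; 1 has NULL author.

SQL:
SELECT a.title, b.name AS author
FROM books a
LEFT JOIN authors b ON a.author_id = b.id

Result:
title            | author
-----------------+-------
Quiet Streets    | Jones 
The Blue Door    | Lewis 
Hollow Hills     | Hill  
The Old House    | Hill  
Winter Gardens   | Jones 
The Red Mountain | Hill  
The Iron Gate    | NULL  
Silent Waters    | Lewis 


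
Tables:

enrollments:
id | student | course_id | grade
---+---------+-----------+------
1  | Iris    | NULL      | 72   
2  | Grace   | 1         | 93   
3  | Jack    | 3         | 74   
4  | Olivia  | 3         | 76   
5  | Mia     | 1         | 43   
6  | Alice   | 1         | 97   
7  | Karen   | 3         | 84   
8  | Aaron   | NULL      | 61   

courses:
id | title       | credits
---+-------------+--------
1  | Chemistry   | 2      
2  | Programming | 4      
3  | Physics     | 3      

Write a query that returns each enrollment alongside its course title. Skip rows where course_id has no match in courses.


INNER JOIN keeps only enrollments rows whose course_id matches an id in courses. Walk through each enrollment:
  - enrollment 1 (Iris): course_id=NULL, no match -> dropped
  - enrollment 2 (Grace): course_id=1 -> matches Chemistry
  - enrollment 3 (Jack): course_id=3 -> matches Physics
  - enrollment 4 (Olivia): course_id=3 -> matches Physics
  - enrollment 5 (Mia): course_id=1 -> matches Chemistry
  - enrollment 6 (Alice): course_id=1 -> matches Chemistry
  - enrollment 7 (Karen): course_id=3 -> matches Physics
  - enrollment 8 (Aaron): course_id=NULL, no match -> dropped
So 2 of 8 rows are dropped.

SQL:
SELECT a.student, b.title AS course
FROM enrollments a
INNER JOIN courses b ON a.course_id = b.id

Result:
student | course   
--------+----------
Grace   | Chemistry
Jack    | Physics  
Olivia  | Physics  
Mia     | Chemistry
Alice   | Chemistry
Karen   | Physics  


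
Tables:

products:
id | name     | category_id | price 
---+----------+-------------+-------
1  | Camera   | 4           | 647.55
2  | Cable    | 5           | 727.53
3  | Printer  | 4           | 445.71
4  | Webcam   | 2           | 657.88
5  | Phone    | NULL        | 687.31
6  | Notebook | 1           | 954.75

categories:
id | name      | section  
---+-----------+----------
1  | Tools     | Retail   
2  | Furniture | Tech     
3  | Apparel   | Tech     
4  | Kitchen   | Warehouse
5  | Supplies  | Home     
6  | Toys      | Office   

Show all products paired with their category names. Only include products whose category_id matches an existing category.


INNER JOIN keeps only products rows whose category_id matches an id in categories. Walk through each product:
  - product 1 (Camera): category_id=4 -> matches Kitchen
  - product 2 (Cable): category_id=5 -> matches Supplies
  - product 3 (Printer): category_id=4 -> matches Kitchen
  - product 4 (Webcam): category_id=2 -> matches Furniture
  - product 5 (Phone): category_id=NULL, no match -> dropped
  - product 6 (Notebook): category_id=1 -> matches Tools
So 1 of 6 rows is dropped.

SQL:
SELECT a.name, b.name AS category
FROM products a
INNER JOIN categories b ON a.category_id = b.id

Result:
name     | category 
---------+----------
Camera   | Kitchen  
Cable    | Supplies 
Printer  | Kitchen  
Webcam   | Furniture
Notebook | Tools    


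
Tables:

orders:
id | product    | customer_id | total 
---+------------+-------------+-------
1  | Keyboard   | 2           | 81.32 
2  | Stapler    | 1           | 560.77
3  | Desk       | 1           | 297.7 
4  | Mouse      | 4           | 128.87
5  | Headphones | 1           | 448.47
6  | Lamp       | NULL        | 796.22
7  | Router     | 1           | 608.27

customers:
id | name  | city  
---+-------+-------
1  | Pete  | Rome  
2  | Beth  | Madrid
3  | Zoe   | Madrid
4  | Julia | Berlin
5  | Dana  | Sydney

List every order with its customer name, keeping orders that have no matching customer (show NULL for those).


LEFT JOIN keeps every row from orders (the left table); where customer_id has no match in customers, the customer columns become NULL. Walk through each order:
  - order 1 (Keyboard): customer_id=2 -> matches Beth
  - order 2 (Stapler): customer_id=1 -> matches Pete
  - order 3 (Desk): customer_id=1 -> matches Pete
  - order 4 (Mouse): customer_id=4 -> matches Julia
  - order 5 (Headphones): customer_id=1 -> matches Pete
  - order 6 (Lamp): customer_id=NULL, no match -> kept with NULL
  - order 7 (Router): customer_id=1 -> matches Pete
All 7 rows appear; 1 has NULL customer.

SQL:
SELECT a.product, b.name AS customer
FROM orders a
LEFT JOIN customers b ON a.customer_id = b.id

Result:
product    | customer
-----------+---------
Keyboard   | Beth    
Stapler    | Pete    
Desk       | Pete    
Mouse      | Julia   
Headphones | Pete    
Lamp       | NULL    
Router     | Pete    


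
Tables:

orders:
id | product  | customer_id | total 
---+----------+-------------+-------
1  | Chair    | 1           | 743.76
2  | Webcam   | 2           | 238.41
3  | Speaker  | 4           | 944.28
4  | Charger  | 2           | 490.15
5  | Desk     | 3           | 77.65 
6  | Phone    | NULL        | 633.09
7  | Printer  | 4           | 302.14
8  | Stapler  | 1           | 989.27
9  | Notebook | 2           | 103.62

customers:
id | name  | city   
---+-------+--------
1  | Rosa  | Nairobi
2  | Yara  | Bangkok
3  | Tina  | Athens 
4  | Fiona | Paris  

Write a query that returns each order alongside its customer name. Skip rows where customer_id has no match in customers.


INNER JOIN keeps only orders rows whose customer_id matches an id in customers. Walk through each order:
  - order 1 (Chair): customer_id=1 -> matches Rosa
  - order 2 (Webcam): customer_id=2 -> matches Yara
  - order 3 (Speaker): customer_id=4 -> matches Fiona
  - order 4 (Charger): customer_id=2 -> matches Yara
  - order 5 (Desk): customer_id=3 -> matches Tina
  - order 6 (Phone): customer_id=NULL, no match -> dropped
  - order 7 (Printer): customer_id=4 -> matches Fiona
  - order 8 (Stapler): customer_id=1 -> matches Rosa
  - order 9 (Notebook): customer_id=2 -> matches Yara
So 1 of 9 rows is dropped.

SQL:
SELECT a.product, b.name AS customer
FROM orders a
INNER JOIN customers b ON a.customer_id = b.id

Result:
product  | customer
---------+---------
Chair    | Rosa    
Webcam   | Yara    
Speaker  | Fiona   
Charger  | Yara    
Desk     | Tina    
Printer  | Fiona   
Stapler  | Rosa    
Notebook | Yara    


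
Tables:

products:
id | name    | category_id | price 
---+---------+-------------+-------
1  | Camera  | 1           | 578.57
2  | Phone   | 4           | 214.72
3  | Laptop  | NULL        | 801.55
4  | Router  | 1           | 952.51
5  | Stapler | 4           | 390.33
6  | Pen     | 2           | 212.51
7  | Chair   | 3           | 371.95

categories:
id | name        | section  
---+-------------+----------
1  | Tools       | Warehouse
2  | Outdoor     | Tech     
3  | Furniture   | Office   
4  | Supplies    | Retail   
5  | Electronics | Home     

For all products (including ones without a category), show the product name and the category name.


LEFT JOIN keeps every row from products (the left table); where category_id has no match in categories, the category columns become NULL. Walk through each product:
  - product 1 (Camera): category_id=1 -> matches Tools
  - product 2 (Phone): category_id=4 -> matches Supplies
  - product 3 (Laptop): category_id=NULL, no match -> kept with NULL
  - product 4 (Router): category_id=1 -> matches Tools
  - product 5 (Stapler): category_id=4 -> matches Supplies
  - product 6 (Pen): category_id=2 -> matches Outdoor
  - product 7 (Chair): category_id=3 -> matches Furniture
All 7 rows appear; 1 has NULL category.

SQL:
SELECT a.name, b.name AS category
FROM products a
LEFT JOIN categories b ON a.category_id = b.id

Result:
name    | category 
--------+----------
Camera  | Tools    
Phone   | Supplies 
Laptop  | NULL     
Router  | Tools    
Stapler | Supplies 
Pen     | Outdoor  
Chair   | Furniture


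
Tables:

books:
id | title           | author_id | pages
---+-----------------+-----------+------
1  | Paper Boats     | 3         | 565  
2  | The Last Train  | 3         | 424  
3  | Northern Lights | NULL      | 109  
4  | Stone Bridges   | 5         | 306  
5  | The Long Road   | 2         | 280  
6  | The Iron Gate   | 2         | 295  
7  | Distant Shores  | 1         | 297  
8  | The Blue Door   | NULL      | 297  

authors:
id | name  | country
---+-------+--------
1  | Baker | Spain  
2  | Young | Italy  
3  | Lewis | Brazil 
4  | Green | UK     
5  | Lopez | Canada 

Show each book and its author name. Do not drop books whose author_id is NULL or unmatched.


LEFT JOIN keeps every row from books (the left table); where author_id has no match in authors, the author columns become NULL. Walk through each book:
  - book 1 (Paper Boats): author_id=3 -> matches Lewis
  - book 2 (The Last Train): author_id=3 -> matches Lewis
  - book 3 (Northern Lights): author_id=NULL, no match -> kept with NULL
  - book 4 (Stone Bridges): author_id=5 -> matches Lopez
  - book 5 (The Long Road): author_id=2 -> matches Young
  - book 6 (The Iron Gate): author_id=2 -> matches Young
  - book 7 (Distant Shores): author_id=1 -> matches Baker
  - book 8 (The Blue Door): author_id=NULL, no match -> kept with NULL
All 8 rows appear; 2 have NULL author.

SQL:
SELECT a.title, b.name AS author
FROM books a
LEFT JOIN authors b ON a.author_id = b.id

Result:
title           | author
----------------+-------
Paper Boats     | Lewis 
The Last Train  | Lewis 
Northern Lights | NULL  
Stone Bridges   | Lopez 
The Long Road   | Young 
The Iron Gate   | Young 
Distant Shores  | Baker 
The Blue Door   | NULL  


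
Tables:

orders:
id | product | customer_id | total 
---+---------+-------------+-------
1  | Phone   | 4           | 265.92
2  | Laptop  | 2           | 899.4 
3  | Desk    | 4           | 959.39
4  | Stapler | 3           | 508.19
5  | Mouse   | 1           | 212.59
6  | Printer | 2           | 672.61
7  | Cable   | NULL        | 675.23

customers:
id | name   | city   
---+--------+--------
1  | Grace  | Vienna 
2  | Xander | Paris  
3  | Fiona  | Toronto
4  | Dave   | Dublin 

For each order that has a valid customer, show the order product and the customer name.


INNER JOIN keeps only orders rows whose customer_id matches an id in customers. Walk through each order:
  - order 1 (Phone): customer_id=4 -> matches Dave
  - order 2 (Laptop): customer_id=2 -> matches Xander
  - order 3 (Desk): customer_id=4 -> matches Dave
  - order 4 (Stapler): customer_id=3 -> matches Fiona
  - order 5 (Mouse): customer_id=1 -> matches Grace
  - order 6 (Printer): customer_id=2 -> matches Xander
  - order 7 (Cable): customer_id=NULL, no match -> dropped
So 1 of 7 rows is dropped.

SQL:
SELECT a.product, b.name AS customer
FROM orders a
INNER JOIN customers b ON a.customer_id = b.id

Result:
product | customer
--------+---------
Phone   | Dave    
Laptop  | Xander  
Desk    | Dave    
Stapler | Fiona   
Mouse   | Grace   
Printer | Xander  


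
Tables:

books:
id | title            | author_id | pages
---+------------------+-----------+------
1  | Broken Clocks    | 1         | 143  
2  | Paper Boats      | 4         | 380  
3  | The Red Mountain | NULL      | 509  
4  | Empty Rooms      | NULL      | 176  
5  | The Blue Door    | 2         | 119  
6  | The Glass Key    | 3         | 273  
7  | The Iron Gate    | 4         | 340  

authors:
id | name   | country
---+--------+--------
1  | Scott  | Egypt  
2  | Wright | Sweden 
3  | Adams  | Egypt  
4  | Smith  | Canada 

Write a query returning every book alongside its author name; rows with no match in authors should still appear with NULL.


LEFT JOIN keeps every row from books (the left table); where author_id has no match in authors, the author columns become NULL. Walk through each book:
  - book 1 (Broken Clocks): author_id=1 -> matches Scott
  - book 2 (Paper Boats): author_id=4 -> matches Smith
  - book 3 (The Red Mountain): author_id=NULL, no match -> kept with NULL
  - book 4 (Empty Rooms): author_id=NULL, no match -> kept with NULL
  - book 5 (The Blue Door): author_id=2 -> matches Wright
  - book 6 (The Glass Key): author_id=3 -> matches Adams
  - book 7 (The Iron Gate): author_id=4 -> matches Smith
All 7 rows appear; 2 have NULL author.

SQL:
SELECT a.title, b.name AS author
FROM books a
LEFT JOIN authors b ON a.author_id = b.id

Result:
title            | author
-----------------+-------
Broken Clocks    | Scott 
Paper Boats      | Smith 
The Red Mountain | NULL  
Empty Rooms      | NULL  
The Blue Door    | Wright
The Glass Key    | Adams 
The Iron Gate    | Smith 


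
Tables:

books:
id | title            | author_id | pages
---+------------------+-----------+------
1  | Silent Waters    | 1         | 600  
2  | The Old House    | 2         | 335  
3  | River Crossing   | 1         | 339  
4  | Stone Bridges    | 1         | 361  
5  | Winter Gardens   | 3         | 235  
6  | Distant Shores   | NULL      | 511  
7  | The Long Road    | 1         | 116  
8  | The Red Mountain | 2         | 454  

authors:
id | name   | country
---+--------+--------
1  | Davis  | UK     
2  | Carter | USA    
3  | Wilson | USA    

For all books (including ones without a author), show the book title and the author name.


LEFT JOIN keeps every row from books (the left table); where author_id has no match in authors, the author columns become NULL. Walk through each book:
  - book 1 (Silent Waters): author_id=1 -> matches Davis
  - book 2 (The Old House): author_id=2 -> matches Carter
  - book 3 (River Crossing): author_id=1 -> matches Davis
  - book 4 (Stone Bridges): author_id=1 -> matches Davis
  - book 5 (Winter Gardens): author_id=3 -> matches Wilson
  - book 6 (Distant Shores): author_id=NULL, no match -> kept with NULL
  - book 7 (The Long Road): author_id=1 -> matches Davis
  - book 8 (The Red Mountain): author_id=2 -> matches Carter
All 8 rows appear; 1 has NULL author.

SQL:
SELECT a.title, b.name AS author
FROM books a
LEFT JOIN authors b ON a.author_id = b.id

Result:
title            | author
-----------------+-------
Silent Waters    | Davis 
The Old House    | Carter
River Crossing   | Davis 
Stone Bridges    | Davis 
Winter Gardens   | Wilson
Distant Shores   | NULL  
The Long Road    | Davis 
The Red Mountain | Carter


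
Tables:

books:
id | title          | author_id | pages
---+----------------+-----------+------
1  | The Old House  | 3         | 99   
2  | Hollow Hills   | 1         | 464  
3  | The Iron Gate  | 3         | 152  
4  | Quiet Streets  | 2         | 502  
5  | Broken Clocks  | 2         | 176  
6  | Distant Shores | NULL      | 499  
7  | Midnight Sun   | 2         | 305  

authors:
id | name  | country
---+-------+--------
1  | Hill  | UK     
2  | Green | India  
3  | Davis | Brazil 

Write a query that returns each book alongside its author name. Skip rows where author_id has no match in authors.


INNER JOIN keeps only books rows whose author_id matches an id in authors. Walk through each book:
  - book 1 (The Old House): author_id=3 -> matches Davis
  - book 2 (Hollow Hills): author_id=1 -> matches Hill
  - book 3 (The Iron Gate): author_id=3 -> matches Davis
  - book 4 (Quiet Streets): author_id=2 -> matches Green
  - book 5 (Broken Clocks): author_id=2 -> matches Green
  - book 6 (Distant Shores): author_id=NULL, no match -> dropped
  - book 7 (Midnight Sun): author_id=2 -> matches Green
So 1 of 7 rows is dropped.

SQL:
SELECT a.title, b.name AS author
FROM books a
INNER JOIN authors b ON a.author_id = b.id

Result:
title         | author
--------------+-------
The Old House | Davis 
Hollow Hills  | Hill  
The Iron Gate | Davis 
Quiet Streets | Green 
Broken Clocks | Green 
Midnight Sun  | Green 


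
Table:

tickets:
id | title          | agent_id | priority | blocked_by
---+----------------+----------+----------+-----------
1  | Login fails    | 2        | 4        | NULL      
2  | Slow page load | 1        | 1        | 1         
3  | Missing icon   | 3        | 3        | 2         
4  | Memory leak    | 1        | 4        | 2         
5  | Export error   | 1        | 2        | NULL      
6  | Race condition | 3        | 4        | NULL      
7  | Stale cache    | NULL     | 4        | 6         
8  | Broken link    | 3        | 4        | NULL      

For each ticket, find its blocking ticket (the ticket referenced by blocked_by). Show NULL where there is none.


This is a self-join: tickets is joined to a second copy of itself, matching each row's blocked_by to another row's id. Use LEFT JOIN so rows with blocked_by=NULL are kept.
  - ticket 1 (Login fails): blocked_by=NULL -> NULL
  - ticket 2 (Slow page load): blocked_by=1 -> Login fails
  - ticket 3 (Missing icon): blocked_by=2 -> Slow page load
  - ticket 4 (Memory leak): blocked_by=2 -> Slow page load
  - ticket 5 (Export error): blocked_by=NULL -> NULL
  - ticket 6 (Race condition): blocked_by=NULL -> NULL
  - ticket 7 (Stale cache): blocked_by=6 -> Race condition
  - ticket 8 (Broken link): blocked_by=NULL -> NULL

SQL:
SELECT a.title AS item, b.title AS blocked_by
FROM tickets a
LEFT JOIN tickets b ON a.blocked_by = b.id

Result:
item           | blocked_by    
---------------+---------------
Login fails    | NULL          
Slow page load | Login fails   
Missing icon   | Slow page load
Memory leak    | Slow page load
Export error   | NULL          
Race condition | NULL          
Stale cache    | Race condition
Broken link    | NULL          


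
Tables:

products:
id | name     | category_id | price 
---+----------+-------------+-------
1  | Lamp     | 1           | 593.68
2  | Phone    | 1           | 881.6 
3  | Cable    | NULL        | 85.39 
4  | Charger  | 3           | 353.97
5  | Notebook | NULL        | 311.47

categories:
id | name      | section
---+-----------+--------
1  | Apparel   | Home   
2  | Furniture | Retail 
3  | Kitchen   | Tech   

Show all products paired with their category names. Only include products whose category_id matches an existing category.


INNER JOIN keeps only products rows whose category_id matches an id in categories. Walk through each product:
  - product 1 (Lamp): category_id=1 -> matches Apparel
  - product 2 (Phone): category_id=1 -> matches Apparel
  - product 3 (Cable): category_id=NULL, no match -> dropped
  - product 4 (Charger): category_id=3 -> matches Kitchen
  - product 5 (Notebook): category_id=NULL, no match -> dropped
So 2 of 5 rows are dropped.

SQL:
SELECT a.name, b.name AS category
FROM products a
INNER JOIN categories b ON a.category_id = b.id

Result:
name    | category
--------+---------
Lamp    | Apparel 
Phone   | Apparel 
Charger | Kitchen 


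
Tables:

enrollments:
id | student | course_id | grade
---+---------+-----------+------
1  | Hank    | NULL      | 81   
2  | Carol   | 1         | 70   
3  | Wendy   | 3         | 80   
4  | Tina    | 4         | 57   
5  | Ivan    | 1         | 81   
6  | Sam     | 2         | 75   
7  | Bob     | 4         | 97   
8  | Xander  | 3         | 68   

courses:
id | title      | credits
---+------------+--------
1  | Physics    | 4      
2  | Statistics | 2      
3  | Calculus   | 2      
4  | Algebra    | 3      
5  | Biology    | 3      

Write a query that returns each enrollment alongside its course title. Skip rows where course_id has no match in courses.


INNER JOIN keeps only enrollments rows whose course_id matches an id in courses. Walk through each enrollment:
  - enrollment 1 (Hank): course_id=NULL, no match -> dropped
  - enrollment 2 (Carol): course_id=1 -> matches Physics
  - enrollment 3 (Wendy): course_id=3 -> matches Calculus
  - enrollment 4 (Tina): course_id=4 -> matches Algebra
  - enrollment 5 (Ivan): course_id=1 -> matches Physics
  - enrollment 6 (Sam): course_id=2 -> matches Statistics
  - enrollment 7 (Bob): course_id=4 -> matches Algebra
  - enrollment 8 (Xander): course_id=3 -> matches Calculus
So 1 of 8 rows is dropped.

SQL:
SELECT a.student, b.title AS course
FROM enrollments a
INNER JOIN courses b ON a.course_id = b.id

Result:
student | course    
--------+-----------
Carol   | Physics   
Wendy   | Calculus  
Tina    | Algebra   
Ivan    | Physics   
Sam     | Statistics
Bob     | Algebra   
Xander  | Calculus  


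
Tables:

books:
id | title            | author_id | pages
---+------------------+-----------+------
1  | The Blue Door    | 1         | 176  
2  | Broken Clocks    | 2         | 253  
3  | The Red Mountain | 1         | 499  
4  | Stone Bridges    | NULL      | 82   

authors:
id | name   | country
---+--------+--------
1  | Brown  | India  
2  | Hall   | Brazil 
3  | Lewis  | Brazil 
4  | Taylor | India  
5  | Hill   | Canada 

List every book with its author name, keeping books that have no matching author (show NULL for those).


LEFT JOIN keeps every row from books (the left table); where author_id has no match in authors, the author columns become NULL. Walk through each book:
  - book 1 (The Blue Door): author_id=1 -> matches Brown
  - book 2 (Broken Clocks): author_id=2 -> matches Hall
  - book 3 (The Red Mountain): author_id=1 -> matches Brown
  - book 4 (Stone Bridges): author_id=NULL, no match -> kept with NULL
All 4 rows appear; 1 has NULL author.

SQL:
SELECT a.title, b.name AS author
FROM books a
LEFT JOIN authors b ON a.author_id = b.id

Result:
title            | author
-----------------+-------
The Blue Door    | Brown 
Broken Clocks    | Hall  
The Red Mountain | Brown 
Stone Bridges    | NULL  


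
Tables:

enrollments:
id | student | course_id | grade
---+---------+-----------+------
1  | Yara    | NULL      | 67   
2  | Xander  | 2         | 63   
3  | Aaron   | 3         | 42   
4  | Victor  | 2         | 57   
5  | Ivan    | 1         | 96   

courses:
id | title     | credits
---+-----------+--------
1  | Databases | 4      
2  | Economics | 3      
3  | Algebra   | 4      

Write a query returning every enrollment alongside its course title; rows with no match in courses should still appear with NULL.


LEFT JOIN keeps every row from enrollments (the left table); where course_id has no match in courses, the course columns become NULL. Walk through each enrollment:
  - enrollment 1 (Yara): course_id=NULL, no match -> kept with NULL
  - enrollment 2 (Xander): course_id=2 -> matches Economics
  - enrollment 3 (Aaron): course_id=3 -> matches Algebra
  - enrollment 4 (Victor): course_id=2 -> matches Economics
  - enrollment 5 (Ivan): course_id=1 -> matches Databases
All 5 rows appear; 1 has NULL course.

SQL:
SELECT a.student, b.title AS course
FROM enrollments a
LEFT JOIN courses b ON a.course_id = b.id

Result:
student | course   
--------+----------
Yara    | NULL     
Xander  | Economics
Aaron   | Algebra  
Victor  | Economics
Ivan    | Databases


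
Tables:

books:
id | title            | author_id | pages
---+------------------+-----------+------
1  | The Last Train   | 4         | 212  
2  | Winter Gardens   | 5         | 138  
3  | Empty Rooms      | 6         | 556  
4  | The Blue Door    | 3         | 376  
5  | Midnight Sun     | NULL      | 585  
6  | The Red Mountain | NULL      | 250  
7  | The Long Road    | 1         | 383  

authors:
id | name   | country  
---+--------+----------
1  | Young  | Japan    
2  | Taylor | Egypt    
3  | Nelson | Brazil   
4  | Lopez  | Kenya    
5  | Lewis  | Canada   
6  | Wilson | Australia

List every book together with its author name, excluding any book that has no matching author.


INNER JOIN keeps only books rows whose author_id matches an id in authors. Walk through each book:
  - book 1 (The Last Train): author_id=4 -> matches Lopez
  - book 2 (Winter Gardens): author_id=5 -> matches Lewis
  - book 3 (Empty Rooms): author_id=6 -> matches Wilson
  - book 4 (The Blue Door): author_id=3 -> matches Nelson
  - book 5 (Midnight Sun): author_id=NULL, no match -> dropped
  - book 6 (The Red Mountain): author_id=NULL, no match -> dropped
  - book 7 (The Long Road): author_id=1 -> matches Young
So 2 of 7 rows are dropped.

SQL:
SELECT a.title, b.name AS author
FROM books a
INNER JOIN authors b ON a.author_id = b.id

Result:
title          | author
---------------+-------
The Last Train | Lopez 
Winter Gardens | Lewis 
Empty Rooms    | Wilson
The Blue Door  | Nelson
The Long Road  | Young 


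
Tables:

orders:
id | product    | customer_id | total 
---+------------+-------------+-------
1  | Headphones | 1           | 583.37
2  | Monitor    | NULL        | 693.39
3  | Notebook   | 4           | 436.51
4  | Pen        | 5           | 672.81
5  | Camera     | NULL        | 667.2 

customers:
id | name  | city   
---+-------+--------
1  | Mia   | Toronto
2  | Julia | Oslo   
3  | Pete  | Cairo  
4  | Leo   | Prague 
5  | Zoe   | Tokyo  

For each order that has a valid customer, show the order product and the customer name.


INNER JOIN keeps only orders rows whose customer_id matches an id in customers. Walk through each order:
  - order 1 (Headphones): customer_id=1 -> matches Mia
  - order 2 (Monitor): customer_id=NULL, no match -> dropped
  - order 3 (Notebook): customer_id=4 -> matches Leo
  - order 4 (Pen): customer_id=5 -> matches Zoe
  - order 5 (Camera): customer_id=NULL, no match -> dropped
So 2 of 5 rows are dropped.

SQL:
SELECT a.product, b.name AS customer
FROM orders a
INNER JOIN customers b ON a.customer_id = b.id

Result:
product    | customer
-----------+---------
Headphones | Mia     
Notebook   | Leo     
Pen        | Zoe     


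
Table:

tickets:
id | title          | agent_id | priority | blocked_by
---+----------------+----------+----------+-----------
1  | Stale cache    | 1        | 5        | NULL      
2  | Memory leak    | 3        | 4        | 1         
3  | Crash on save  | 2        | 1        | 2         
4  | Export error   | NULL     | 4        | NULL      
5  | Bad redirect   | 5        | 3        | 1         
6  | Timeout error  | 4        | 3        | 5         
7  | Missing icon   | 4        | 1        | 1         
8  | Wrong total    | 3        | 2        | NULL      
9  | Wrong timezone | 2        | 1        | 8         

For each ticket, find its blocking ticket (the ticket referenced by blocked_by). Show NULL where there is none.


This is a self-join: tickets is joined to a second copy of itself, matching each row's blocked_by to another row's id. Use LEFT JOIN so rows with blocked_by=NULL are kept.
  - ticket 1 (Stale cache): blocked_by=NULL -> NULL
  - ticket 2 (Memory leak): blocked_by=1 -> Stale cache
  - ticket 3 (Crash on save): blocked_by=2 -> Memory leak
  - ticket 4 (Export error): blocked_by=NULL -> NULL
  - ticket 5 (Bad redirect): blocked_by=1 -> Stale cache
  - ticket 6 (Timeout error): blocked_by=5 -> Bad redirect
  - ticket 7 (Missing icon): blocked_by=1 -> Stale cache
  - ticket 8 (Wrong total): blocked_by=NULL -> NULL
  - ticket 9 (Wrong timezone): blocked_by=8 -> Wrong total

SQL:
SELECT a.title AS item, b.title AS blocked_by
FROM tickets a
LEFT JOIN tickets b ON a.blocked_by = b.id

Result:
item           | blocked_by  
---------------+-------------
Stale cache    | NULL        
Memory leak    | Stale cache 
Crash on save  | Memory leak 
Export error   | NULL        
Bad redirect   | Stale cache 
Timeout error  | Bad redirect
Missing icon   | Stale cache 
Wrong total    | NULL        
Wrong timezone | Wrong total 
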